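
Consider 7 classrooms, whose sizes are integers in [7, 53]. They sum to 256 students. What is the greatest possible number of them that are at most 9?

2

Suppose k of them are at most 9. Those contribute at most 9 each and the rest at most 53 each.
So the total is at most 9k + 53(7 − k) = 371 − 44k. This must still be ≥ 256, so k ≤ 2.
k = 2 is achieved by 2 values at 9 and 5 at 53, total 283; lower one of the 53's by 27 (still > 9) to reach 256.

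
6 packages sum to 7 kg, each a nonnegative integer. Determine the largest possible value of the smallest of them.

1

The 6 values sum to 7, so their minimum is at most ⌊7/6⌋ = 1.
Taking 5 copies of 1 and 1 copy of 2 gives exactly 7, so 1 is attained.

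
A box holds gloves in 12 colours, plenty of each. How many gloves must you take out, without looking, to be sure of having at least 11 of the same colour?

121

In the worst case you draw 10 of each of the 12 colours: 12 × 10 = 120.
One more forces 11 of some colour, so 120 + 1 = 121.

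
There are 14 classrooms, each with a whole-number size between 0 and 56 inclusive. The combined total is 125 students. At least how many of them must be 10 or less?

Each value above 10 is at least 11, contributing at least 11 − 0 = 11 above the floor 0.
The sum exceeds the floor total 0 by 125, so at most ⌊125/11⌋ = 11 exceed 10, and at least 3 are ≤ 10.
Exactly 3 works: 3 values at 0 and 11 at 11 total 121; raise one of the low values by 4 (still ≤ 10) to hit 125.

3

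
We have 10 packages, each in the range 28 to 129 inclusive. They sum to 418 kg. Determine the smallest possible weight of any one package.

28

To make one package as small as possible, make the other 9 as large as possible.
The other 9 can take up 9 × 129 = 1161 ≥ 418 − 28, so one package can sit at its floor of 28.
Achievable: one at 28 and the other 9 totalling 390, which fits since 9 × 28 ≤ 390 ≤ 9 × 129.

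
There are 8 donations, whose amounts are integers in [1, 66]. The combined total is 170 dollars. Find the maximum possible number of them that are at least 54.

If k of the values are ≥ 54, the total is ≥ 54k + 1(8 − k).
Setting 54k + 1(8 − k) ≤ 170 gives 53k ≤ 162, so k ≤ 3.
k = 3 is achieved by 3 values at 54 and 5 at 1, total 167; add 3 to one value (staying below 54) to reach 170.

3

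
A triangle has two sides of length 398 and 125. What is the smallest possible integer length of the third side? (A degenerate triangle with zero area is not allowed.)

The third side must exceed |398 − 125| = 273.
The smallest integer above 273 is 274.

274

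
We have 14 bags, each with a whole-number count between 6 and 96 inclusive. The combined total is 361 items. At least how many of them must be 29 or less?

Let j be the number exceeding 29. Then the total is ≥ 30·j + 6·(14 − j) = 84 + 24j.
So 24j ≤ 277 and j ≤ 11; hence at least 14 − 11 = 3 are ≤ 29.
Exactly 3 works: 3 values at 6 and 11 at 30 total 348; raise one of the low values by 13 (still ≤ 29) to hit 361.

3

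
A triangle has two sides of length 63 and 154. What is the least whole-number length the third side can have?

The third side must exceed |63 − 154| = 91.
The smallest integer above 91 is 92.

92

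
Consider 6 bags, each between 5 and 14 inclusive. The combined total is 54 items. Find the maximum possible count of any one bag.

Maximizing one value means minimizing the remaining 5.
The other 5 contribute at least 5 × 5 = 25, leaving at most 54 − 25 = 29.
But each bag is capped at 14, so the maximum is 14.
Achievable: one at 14 and the other 5 totalling 40, which fits since 5 × 5 ≤ 40 ≤ 5 × 14.

14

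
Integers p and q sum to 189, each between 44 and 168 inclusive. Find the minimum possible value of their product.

6380

For a fixed sum, pq is smallest when p and q are as far apart as possible.
The extreme feasible split is p = 44, q = 145, giving pq = 6380.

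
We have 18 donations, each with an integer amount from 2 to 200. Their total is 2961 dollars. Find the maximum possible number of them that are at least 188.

With k values at 188 or above and the rest at least 2, the sum is at least 36 + 186k.
Since the sum is 2961, we need 186k ≤ 2925, i.e. k ≤ 15.
k = 15 is achieved by 15 values at 188 and 3 at 2, total 2826; add 135 to one value (staying below 188) to reach 2961.

15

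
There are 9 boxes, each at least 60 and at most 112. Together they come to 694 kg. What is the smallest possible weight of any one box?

Minimizing one value means maximizing the remaining 8.
The other 8 can take up 8 × 112 = 896 ≥ 694 − 60, so one box can sit at its floor of 60.
Achievable: one at 60 and the other 8 totalling 634, which fits since 8 × 60 ≤ 634 ≤ 8 × 112.

60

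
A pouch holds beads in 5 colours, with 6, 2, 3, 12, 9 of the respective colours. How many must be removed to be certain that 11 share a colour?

In the worst case you take as many as possible of each colour without reaching 11: 6 + 2 + 3 + 10 + 9 = 30.
The next one must give 11 of some colour, so 30 + 1 = 31.

31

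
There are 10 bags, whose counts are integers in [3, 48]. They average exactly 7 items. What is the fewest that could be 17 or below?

8

The total is 10 × 7 = 70.
Let j be the number exceeding 17. Then the total is ≥ 18·j + 3·(10 − j) = 30 + 15j.
So 15j ≤ 40 and j ≤ 2; hence at least 10 − 2 = 8 are ≤ 17.
Exactly 8 works: 8 values at 3 and 2 at 18 total 60; raise one of the low values by 10 (still ≤ 17) to hit 70.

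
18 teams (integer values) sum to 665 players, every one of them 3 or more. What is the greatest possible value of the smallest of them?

36

The 18 values sum to 665, so their minimum is at most ⌊665/18⌋ = 36.
Achievable: 1 of them at 36 and 17 at 37 total 665.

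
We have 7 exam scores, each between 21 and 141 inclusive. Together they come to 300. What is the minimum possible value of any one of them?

21

To make one score as small as possible, make the other 6 as large as possible.
The other 6 can take up 6 × 141 = 846 ≥ 300 − 21, so one score can sit at its floor of 21.
Achievable: one at 21 and the other 6 totalling 279, which fits since 6 × 21 ≤ 279 ≤ 6 × 141.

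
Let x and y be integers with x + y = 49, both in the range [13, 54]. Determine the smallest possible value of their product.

468

Since x + y is fixed, pushing one of them to its bound minimizes the product.
At the endpoint x = 13, y = 49 − 13 = 36, so xy = 13 × 36 = 468.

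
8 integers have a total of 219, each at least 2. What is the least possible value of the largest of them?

The average is 219/8 > 27, so not all 8 can be 27 or less; the largest is ≥ 28.
Taking 5 copies of 27 and 3 copies of 28 gives exactly 219, so 28 is attained.

28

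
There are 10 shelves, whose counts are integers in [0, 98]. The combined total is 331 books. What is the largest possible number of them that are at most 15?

Suppose k of them are at most 15. Those contribute at most 15 each and the rest at most 98 each.
So the total is at most 15k + 98(10 − k) = 980 − 83k. This must still be ≥ 331, so k ≤ 7.
k = 7 is achieved by 7 values at 15 and 3 at 98, total 399; lower one of the 98's by 68 (still > 15) to reach 331.

7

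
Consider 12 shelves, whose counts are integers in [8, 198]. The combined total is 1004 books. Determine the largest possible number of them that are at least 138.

If k of the values are ≥ 138, the total is ≥ 138k + 8(12 − k).
Setting 138k + 8(12 − k) ≤ 1004 gives 130k ≤ 908, so k ≤ 6.
k = 6 is achieved by 6 values at 138 and 6 at 8, total 876; add 128 to one value (staying below 138) to reach 1004.

6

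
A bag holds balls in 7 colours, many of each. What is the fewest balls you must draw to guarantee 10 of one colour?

64

In the worst case you draw 9 of each of the 7 colours: 7 × 9 = 63.
One more forces 10 of some colour, so 63 + 1 = 64.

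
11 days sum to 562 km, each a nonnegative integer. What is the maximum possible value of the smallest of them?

The average is 562/11 < 52, so some value is ≤ 51.
Achievable: 10 of them at 51 and 1 at 52 total 562.

51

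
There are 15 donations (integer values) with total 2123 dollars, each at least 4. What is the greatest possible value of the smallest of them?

The 15 values sum to 2123, so their minimum is at most ⌊2123/15⌋ = 141.
Equality holds with 7 values of 141 and 8 values of 142.

141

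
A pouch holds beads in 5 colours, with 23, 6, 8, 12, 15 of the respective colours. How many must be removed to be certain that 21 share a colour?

62

In the worst case you take as many as possible of each colour without reaching 21: 20 + 6 + 8 + 12 + 15 = 61.
The next one must give 21 of some colour, so 61 + 1 = 62.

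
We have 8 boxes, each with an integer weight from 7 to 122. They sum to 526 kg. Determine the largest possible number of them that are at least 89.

If k of the values are ≥ 89, the total is ≥ 89k + 7(8 − k).
Setting 89k + 7(8 − k) ≤ 526 gives 82k ≤ 470, so k ≤ 5.
k = 5 is achieved by 5 values at 89 and 3 at 7, total 466; add 60 to one value (staying below 89) to reach 526.

5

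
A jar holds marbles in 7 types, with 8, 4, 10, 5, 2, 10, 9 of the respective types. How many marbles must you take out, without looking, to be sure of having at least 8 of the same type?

In the worst case you take as many as possible of each type without reaching 8: 7 + 4 + 7 + 5 + 2 + 7 + 7 = 39.
The next one must give 8 of some type, so 39 + 1 = 40.

40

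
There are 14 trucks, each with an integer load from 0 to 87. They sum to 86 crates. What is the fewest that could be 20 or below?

10

Each value above 20 is at least 21, contributing at least 21 − 0 = 21 above the floor 0.
The sum exceeds the floor total 0 by 86, so at most ⌊86/21⌋ = 4 exceed 20, and at least 10 are ≤ 20.
Exactly 10 works: 10 values at 0 and 4 at 21 total 84; raise one of the low values by 2 (still ≤ 20) to hit 86.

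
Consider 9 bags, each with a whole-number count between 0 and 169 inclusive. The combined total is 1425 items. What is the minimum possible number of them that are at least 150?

Suppose at most 9 − j of them reach 150; then j values are ≤ 149 and the rest ≤ 169.
The total is then ≤ 149·j + 169·(9 − j) = 1521 − 20j. For this to be ≥ 1425 we need j ≤ 4, so at least 9 − 4 = 5 must reach 150.
Exactly 5 works: 5 values at 169 and 4 at 149 total 1441; lower one of the high values by 16 (still ≥ 150) to hit 1425.

5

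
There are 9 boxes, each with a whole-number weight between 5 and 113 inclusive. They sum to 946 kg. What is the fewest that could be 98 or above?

5

Each value short of 98 is at most 97, costing at least 113 − 97 = 16 against the maximum total of 1017.
We can afford to lose at most 1017 − 946 = 71, so at most ⌊71/16⌋ = 4 fall short, and at least 5 are ≥ 98.
Exactly 5 works: 5 values at 113 and 4 at 97 total 953; lower one of the high values by 7 (still ≥ 98) to hit 946.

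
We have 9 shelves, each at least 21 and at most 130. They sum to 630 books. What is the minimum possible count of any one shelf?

Minimizing one value means maximizing the remaining 8.
The other 8 can take up 8 × 130 = 1040 ≥ 630 − 21, so one shelf can sit at its floor of 21.
Achievable: one at 21 and the other 8 totalling 609, which fits since 8 × 21 ≤ 609 ≤ 8 × 130.

21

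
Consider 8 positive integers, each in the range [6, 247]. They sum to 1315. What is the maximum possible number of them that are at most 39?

3

Suppose k of them are at most 39. Those contribute at most 39 each and the rest at most 247 each.
So the total is at most 39k + 247(8 − k) = 1976 − 208k. This must still be ≥ 1315, so k ≤ 3.
k = 3 is achieved by 3 values at 39 and 5 at 247, total 1352; lower one of the 247's by 37 (still > 39) to reach 1315.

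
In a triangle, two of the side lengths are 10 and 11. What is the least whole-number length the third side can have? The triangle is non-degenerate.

The third side must exceed |10 − 11| = 1.
The smallest integer above 1 is 2.

2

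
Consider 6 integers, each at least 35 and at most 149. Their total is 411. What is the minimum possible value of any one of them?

35

To make one integer as small as possible, make the other 5 as large as possible.
The other 5 can take up 5 × 149 = 745 ≥ 411 − 35, so one integer can sit at its floor of 35.
Achievable: one at 35 and the other 5 totalling 376, which fits since 5 × 35 ≤ 376 ≤ 5 × 149.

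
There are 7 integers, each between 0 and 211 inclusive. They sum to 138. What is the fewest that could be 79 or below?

Each value above 79 is at least 80, contributing at least 80 − 0 = 80 above the floor 0.
The sum exceeds the floor total 0 by 138, so at most ⌊138/80⌋ = 1 exceed 79, and at least 6 are ≤ 79.
Exactly 6 works: 6 values at 0 and 1 at 80 total 80; raise one of the low values by 58 (still ≤ 79) to hit 138.

6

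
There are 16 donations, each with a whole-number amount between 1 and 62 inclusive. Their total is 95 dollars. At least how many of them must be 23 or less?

13

Let j be the number exceeding 23. Then the total is ≥ 24·j + 1·(16 − j) = 16 + 23j.
So 23j ≤ 79 and j ≤ 3; hence at least 16 − 3 = 13 are ≤ 23.
Exactly 13 works: 13 values at 1 and 3 at 24 total 85; raise one of the low values by 10 (still ≤ 23) to hit 95.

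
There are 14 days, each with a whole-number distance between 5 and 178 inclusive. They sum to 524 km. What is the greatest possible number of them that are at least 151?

3

With k values at 151 or above and the rest at least 5, the sum is at least 70 + 146k.
Since the sum is 524, we need 146k ≤ 454, i.e. k ≤ 3.
k = 3 is achieved by 3 values at 151 and 11 at 5, total 508; add 16 to one value (staying below 151) to reach 524.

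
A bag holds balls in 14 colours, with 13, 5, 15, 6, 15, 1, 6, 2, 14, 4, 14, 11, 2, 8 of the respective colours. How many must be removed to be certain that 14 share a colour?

In the worst case you take as many as possible of each colour without reaching 14: 13 + 5 + 13 + 6 + 13 + 1 + 6 + 2 + 13 + 4 + 13 + 11 + 2 + 8 = 110.
The next one must give 14 of some colour, so 110 + 1 = 111.

111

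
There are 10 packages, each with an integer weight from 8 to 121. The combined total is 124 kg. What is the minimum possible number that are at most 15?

Let j be the number exceeding 15. Then the total is ≥ 16·j + 8·(10 − j) = 80 + 8j.
So 8j ≤ 44 and j ≤ 5; hence at least 10 − 5 = 5 are ≤ 15.
Exactly 5 works: 5 values at 8 and 5 at 16 total 120; raise one of the low values by 4 (still ≤ 15) to hit 124.

5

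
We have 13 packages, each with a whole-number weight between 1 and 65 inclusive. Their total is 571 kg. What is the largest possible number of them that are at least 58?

9

If k of the values are ≥ 58, the total is ≥ 58k + 1(13 − k).
Setting 58k + 1(13 − k) ≤ 571 gives 57k ≤ 558, so k ≤ 9.
k = 9 is achieved by 9 values at 58 and 4 at 1, total 526; add 45 to one value (staying below 58) to reach 571.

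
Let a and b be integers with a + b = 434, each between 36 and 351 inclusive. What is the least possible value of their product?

29133

ab = a(434 − a) is concave in a, so over [83, 351] it is minimized at an endpoint.
The extreme feasible split is a = 83, b = 351, giving ab = 29133.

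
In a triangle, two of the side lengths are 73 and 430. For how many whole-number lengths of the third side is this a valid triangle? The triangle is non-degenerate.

145

The triangle inequality gives |73 − 430| < c < 73 + 430, i.e. 357 < c < 503.
So c can be any integer from 358 to 502: 145 values.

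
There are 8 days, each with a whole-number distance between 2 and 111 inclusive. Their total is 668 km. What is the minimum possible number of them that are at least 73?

If only k of them are at least 73, the other 8 − k are at most 72, so the total is at most k·111 + (8 − k)·72.
This must reach 668, so k·111 + (8 − k)·72 ≥ 668, giving k ≥ 3.
Exactly 3 works: 3 values at 111 and 5 at 72 total 693; lower one of the high values by 25 (still ≥ 73) to hit 668.

3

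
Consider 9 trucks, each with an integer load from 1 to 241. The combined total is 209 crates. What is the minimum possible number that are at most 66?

6

Each value above 66 is at least 67, contributing at least 67 − 1 = 66 above the floor 1.
The sum exceeds the floor total 9 by 200, so at most ⌊200/66⌋ = 3 exceed 66, and at least 6 are ≤ 66.
Exactly 6 works: 6 values at 1 and 3 at 67 total 207; raise one of the low values by 2 (still ≤ 66) to hit 209.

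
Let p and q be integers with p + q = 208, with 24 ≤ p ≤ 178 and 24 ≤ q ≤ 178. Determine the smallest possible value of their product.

5340

For a fixed sum, pq is smallest when p and q are as far apart as possible.
The extreme feasible split is p = 30, q = 178, giving pq = 5340.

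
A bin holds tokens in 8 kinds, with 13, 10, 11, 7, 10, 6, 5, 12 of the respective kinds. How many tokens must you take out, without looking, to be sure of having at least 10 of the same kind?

In the worst case you take as many as possible of each kind without reaching 10: 9 + 9 + 9 + 7 + 9 + 6 + 5 + 9 = 63.
The next one must give 10 of some kind, so 63 + 1 = 64.

64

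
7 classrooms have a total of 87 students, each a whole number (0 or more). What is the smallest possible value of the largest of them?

If every one of the 7 were at most 12, the total would be at most 7 × 12 = 84 < 87.
Achievable: 3 of them at 13 and 4 at 12 total 87.

13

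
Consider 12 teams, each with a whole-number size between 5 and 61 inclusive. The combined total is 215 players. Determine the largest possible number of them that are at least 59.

2

If k of the values are ≥ 59, the total is ≥ 59k + 5(12 − k).
Setting 59k + 5(12 − k) ≤ 215 gives 54k ≤ 155, so k ≤ 2.
k = 2 is achieved by 2 values at 59 and 10 at 5, total 168; add 47 to one value (staying below 59) to reach 215.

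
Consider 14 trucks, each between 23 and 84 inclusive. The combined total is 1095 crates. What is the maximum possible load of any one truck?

Maximizing one value means minimizing the remaining 13.
The other 13 contribute at least 13 × 23 = 299, leaving at most 1095 − 299 = 796.
But each truck is capped at 84, so the maximum is 84.
Achievable: one at 84 and the other 13 totalling 1011, which fits since 13 × 23 ≤ 1011 ≤ 13 × 84.

84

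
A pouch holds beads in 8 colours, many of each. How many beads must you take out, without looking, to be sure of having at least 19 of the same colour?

In the worst case you draw 18 of each of the 8 colours: 8 × 18 = 144.
One more forces 19 of some colour, so 144 + 1 = 145.

145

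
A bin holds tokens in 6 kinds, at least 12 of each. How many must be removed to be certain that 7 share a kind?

37

In the worst case you draw 6 of each of the 6 kinds: 6 × 6 = 36.
One more forces 7 of some kind, so 36 + 1 = 37.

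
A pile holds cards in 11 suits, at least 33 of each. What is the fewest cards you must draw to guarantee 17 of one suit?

177

In the worst case you draw 16 of each of the 11 suits: 11 × 16 = 176.
One more forces 17 of some suit, so 176 + 1 = 177.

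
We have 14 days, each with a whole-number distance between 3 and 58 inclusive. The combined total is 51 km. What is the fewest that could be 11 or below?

13

Let j be the number exceeding 11. Then the total is ≥ 12·j + 3·(14 − j) = 42 + 9j.
So 9j ≤ 9 and j ≤ 1; hence at least 14 − 1 = 13 are ≤ 11.
Exactly 13 works: 13 values at 3 and 1 at 12 total 51.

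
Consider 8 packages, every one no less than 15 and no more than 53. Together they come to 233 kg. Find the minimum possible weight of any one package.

15

Minimizing one value means maximizing the remaining 7.
The other 7 can take up 7 × 53 = 371 ≥ 233 − 15, so one package can sit at its floor of 15.
Achievable: one at 15 and the other 7 totalling 218, which fits since 7 × 15 ≤ 218 ≤ 7 × 53.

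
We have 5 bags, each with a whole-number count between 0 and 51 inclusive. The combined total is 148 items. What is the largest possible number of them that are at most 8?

2

Suppose k of them are at most 8. Those contribute at most 8 each and the rest at most 51 each.
So the total is at most 8k + 51(5 − k) = 255 − 43k. This must still be ≥ 148, so k ≤ 2.
k = 2 is achieved by 2 values at 8 and 3 at 51, total 169; lower one of the 51's by 21 (still > 8) to reach 148.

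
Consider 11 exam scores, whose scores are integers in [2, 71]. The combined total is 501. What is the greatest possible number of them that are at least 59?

8

If k of the values are ≥ 59, the total is ≥ 59k + 2(11 − k).
Setting 59k + 2(11 − k) ≤ 501 gives 57k ≤ 479, so k ≤ 8.
k = 8 is achieved by 8 values at 59 and 3 at 2, total 478; add 23 to one value (staying below 59) to reach 501.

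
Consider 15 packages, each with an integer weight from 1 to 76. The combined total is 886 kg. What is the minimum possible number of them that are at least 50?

If only k of them are at least 50, the other 15 − k are at most 49, so the total is at most k·76 + (15 − k)·49.
This must reach 886, so k·76 + (15 − k)·49 ≥ 886, giving k ≥ 6.
Exactly 6 works: 6 values at 76 and 9 at 49 total 897; lower one of the high values by 11 (still ≥ 50) to hit 886.

6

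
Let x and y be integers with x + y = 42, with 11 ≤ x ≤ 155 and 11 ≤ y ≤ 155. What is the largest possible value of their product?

441

With x + y fixed, xy peaks when the two are closest together.
Taking x = 21 and y = 21 (both in [11, 155]) gives xy = 441.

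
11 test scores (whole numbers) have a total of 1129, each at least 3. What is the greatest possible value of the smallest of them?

102

The 11 values sum to 1129, so their minimum is at most ⌊1129/11⌋ = 102.
Achievable: 4 of them at 102 and 7 at 103 total 1129.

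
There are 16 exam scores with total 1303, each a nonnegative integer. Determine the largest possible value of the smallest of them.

81

If every one of the 16 were at least 82, the total would be at least 16 × 82 = 1312 > 1303.
Equality holds with 9 values of 81 and 7 values of 82.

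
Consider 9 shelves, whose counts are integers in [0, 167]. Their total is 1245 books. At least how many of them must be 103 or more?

Each value short of 103 is at most 102, costing at least 167 − 102 = 65 against the maximum total of 1503.
We can afford to lose at most 1503 − 1245 = 258, so at most ⌊258/65⌋ = 3 fall short, and at least 6 are ≥ 103.
Exactly 6 works: 6 values at 167 and 3 at 102 total 1308; lower one of the high values by 63 (still ≥ 103) to hit 1245.

6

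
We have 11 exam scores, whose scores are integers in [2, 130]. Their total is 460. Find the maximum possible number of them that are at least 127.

If k of the values are ≥ 127, the total is ≥ 127k + 2(11 − k).
Setting 127k + 2(11 − k) ≤ 460 gives 125k ≤ 438, so k ≤ 3.
k = 3 is achieved by 3 values at 127 and 8 at 2, total 397; add 63 to one value (staying below 127) to reach 460.

3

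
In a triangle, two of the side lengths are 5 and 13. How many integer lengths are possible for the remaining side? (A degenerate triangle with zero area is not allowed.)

The triangle inequality gives |5 − 13| < c < 5 + 13, i.e. 8 < c < 18.
So c can be any integer from 9 to 17: 9 values.

9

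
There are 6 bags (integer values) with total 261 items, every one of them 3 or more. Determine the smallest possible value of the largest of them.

The average is 261/6 > 43, so not all 6 can be 43 or less; the largest is ≥ 44.
Taking 3 copies of 43 and 3 copies of 44 gives exactly 261, so 44 is attained.

44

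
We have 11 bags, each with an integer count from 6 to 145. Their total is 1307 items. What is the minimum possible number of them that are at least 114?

Suppose at most 11 − j of them reach 114; then j values are ≤ 113 and the rest ≤ 145.
The total is then ≤ 113·j + 145·(11 − j) = 1595 − 32j. For this to be ≥ 1307 we need j ≤ 9, so at least 11 − 9 = 2 must reach 114.
Exactly 2 works: 2 values at 145 and 9 at 113 total 1307.

2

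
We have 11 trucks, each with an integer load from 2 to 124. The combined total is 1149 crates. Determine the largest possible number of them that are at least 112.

Suppose k of them are at least 112. Those contribute at least 112 each and the other 11 − k at least 2 each.
So the total is at least 112k + 2(11 − k) = 22 + 110k. This must be ≤ 1149, giving k ≤ 10.
k = 10 is achieved by 10 values at 112 and 1 at 2, total 1122; add 27 to one value (staying below 112) to reach 1149.

10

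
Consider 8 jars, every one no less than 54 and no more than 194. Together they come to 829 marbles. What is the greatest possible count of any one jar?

Maximizing one value means minimizing the remaining 7.
The other 7 contribute at least 7 × 54 = 378, leaving at most 829 − 378 = 451.
But each jar is capped at 194, so the maximum is 194.
Achievable: one at 194 and the other 7 totalling 635, which fits since 7 × 54 ≤ 635 ≤ 7 × 194.

194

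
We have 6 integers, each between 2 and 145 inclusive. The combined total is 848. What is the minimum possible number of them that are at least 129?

5

Each value short of 129 is at most 128, costing at least 145 − 128 = 17 against the maximum total of 870.
We can afford to lose at most 870 − 848 = 22, so at most ⌊22/17⌋ = 1 fall short, and at least 5 are ≥ 129.
Exactly 5 works: 5 values at 145 and 1 at 128 total 853; lower one of the high values by 5 (still ≥ 129) to hit 848.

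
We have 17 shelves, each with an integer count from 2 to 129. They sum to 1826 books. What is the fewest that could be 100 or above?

5

Suppose at most 17 − j of them reach 100; then j values are ≤ 99 and the rest ≤ 129.
The total is then ≤ 99·j + 129·(17 − j) = 2193 − 30j. For this to be ≥ 1826 we need j ≤ 12, so at least 17 − 12 = 5 must reach 100.
Exactly 5 works: 5 values at 129 and 12 at 99 total 1833; lower one of the high values by 7 (still ≥ 100) to hit 1826.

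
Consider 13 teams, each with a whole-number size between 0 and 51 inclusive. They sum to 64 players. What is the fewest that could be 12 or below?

9

Each value above 12 is at least 13, contributing at least 13 − 0 = 13 above the floor 0.
The sum exceeds the floor total 0 by 64, so at most ⌊64/13⌋ = 4 exceed 12, and at least 9 are ≤ 12.
Exactly 9 works: 9 values at 0 and 4 at 13 total 52; raise one of the low values by 12 (still ≤ 12) to hit 64.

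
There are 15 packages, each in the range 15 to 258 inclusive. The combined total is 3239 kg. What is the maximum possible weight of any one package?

258

Maximizing one value means minimizing the remaining 14.
The other 14 contribute at least 14 × 15 = 210, leaving at most 3239 − 210 = 3029.
But each package is capped at 258, so the maximum is 258.
Achievable: one at 258 and the other 14 totalling 2981, which fits since 14 × 15 ≤ 2981 ≤ 14 × 258.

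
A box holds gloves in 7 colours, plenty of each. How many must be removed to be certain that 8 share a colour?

In the worst case you draw 7 of each of the 7 colours: 7 × 7 = 49.
One more forces 8 of some colour, so 49 + 1 = 50.

50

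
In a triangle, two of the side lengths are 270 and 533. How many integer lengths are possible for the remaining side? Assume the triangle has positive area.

The triangle inequality gives |270 − 533| < c < 270 + 533, i.e. 263 < c < 803.
So c can be any integer from 264 to 802: 539 values.

539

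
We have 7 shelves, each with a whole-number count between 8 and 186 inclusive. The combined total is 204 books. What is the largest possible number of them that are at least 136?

1

Suppose k of them are at least 136. Those contribute at least 136 each and the other 7 − k at least 8 each.
So the total is at least 136k + 8(7 − k) = 56 + 128k. This must be ≤ 204, giving k ≤ 1.
k = 1 is achieved by 1 value at 136 and 6 at 8, total 184; add 20 to one value (staying below 136) to reach 204.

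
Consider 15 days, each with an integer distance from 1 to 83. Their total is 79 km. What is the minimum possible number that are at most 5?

Each value above 5 is at least 6, contributing at least 6 − 1 = 5 above the floor 1.
The sum exceeds the floor total 15 by 64, so at most ⌊64/5⌋ = 12 exceed 5, and at least 3 are ≤ 5.
Exactly 3 works: 3 values at 1 and 12 at 6 total 75; raise one of the low values by 4 (still ≤ 5) to hit 79.

3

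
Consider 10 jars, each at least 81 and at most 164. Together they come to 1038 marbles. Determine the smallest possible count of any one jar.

To make one jar as small as possible, make the other 9 as large as possible.
The other 9 can take up 9 × 164 = 1476 ≥ 1038 − 81, so one jar can sit at its floor of 81.
Achievable: one at 81 and the other 9 totalling 957, which fits since 9 × 81 ≤ 957 ≤ 9 × 164.

81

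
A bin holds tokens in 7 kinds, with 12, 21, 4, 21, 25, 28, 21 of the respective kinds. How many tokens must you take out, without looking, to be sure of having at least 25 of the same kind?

In the worst case you take as many as possible of each kind without reaching 25: 12 + 21 + 4 + 21 + 24 + 24 + 21 = 127.
The next one must give 25 of some kind, so 127 + 1 = 128.

128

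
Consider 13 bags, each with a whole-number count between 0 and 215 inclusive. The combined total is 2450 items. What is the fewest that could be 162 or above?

Each value short of 162 is at most 161, costing at least 215 − 161 = 54 against the maximum total of 2795.
We can afford to lose at most 2795 − 2450 = 345, so at most ⌊345/54⌋ = 6 fall short, and at least 7 are ≥ 162.
Exactly 7 works: 7 values at 215 and 6 at 161 total 2471; lower one of the high values by 21 (still ≥ 162) to hit 2450.

7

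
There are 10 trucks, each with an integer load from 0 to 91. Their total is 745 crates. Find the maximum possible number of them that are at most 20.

Each value at 20 or below falls at least 91 − 20 = 71 short of the ceiling 91.
The ceiling total is 10 × 91 = 910, and we need 745, so at most ⌊(910 − 745)/71⌋ = 2 can be that low.
k = 2 is achieved by 2 values at 20 and 8 at 91, total 768; lower one of the 91's by 23 (still > 20) to reach 745.

2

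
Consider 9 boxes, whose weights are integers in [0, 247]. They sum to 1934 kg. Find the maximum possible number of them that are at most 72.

Each value at 72 or below falls at least 247 − 72 = 175 short of the ceiling 247.
The ceiling total is 9 × 247 = 2223, and we need 1934, so at most ⌊(2223 − 1934)/175⌋ = 1 can be that low.
k = 1 is achieved by 1 value at 72 and 8 at 247, total 2048; lower one of the 247's by 114 (still > 72) to reach 1934.

1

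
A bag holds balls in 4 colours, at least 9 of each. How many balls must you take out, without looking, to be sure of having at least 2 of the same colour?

You could draw 1 of every colour without reaching 2 of any — 4 in all.
One more forces 2 of some colour, so 4 + 1 = 5.

5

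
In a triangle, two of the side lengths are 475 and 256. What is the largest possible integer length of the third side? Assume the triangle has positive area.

The third side must be less than 475 + 256 = 731.
The largest integer below 731 is 730.

730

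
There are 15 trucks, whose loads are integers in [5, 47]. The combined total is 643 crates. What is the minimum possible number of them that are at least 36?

10

Each value short of 36 is at most 35, costing at least 47 − 35 = 12 against the maximum total of 705.
We can afford to lose at most 705 − 643 = 62, so at most ⌊62/12⌋ = 5 fall short, and at least 10 are ≥ 36.
Exactly 10 works: 10 values at 47 and 5 at 35 total 645; lower one of the high values by 2 (still ≥ 36) to hit 643.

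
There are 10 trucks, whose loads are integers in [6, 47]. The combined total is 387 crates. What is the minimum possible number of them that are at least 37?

Each value short of 37 is at most 36, costing at least 47 − 36 = 11 against the maximum total of 470.
We can afford to lose at most 470 − 387 = 83, so at most ⌊83/11⌋ = 7 fall short, and at least 3 are ≥ 37.
Exactly 3 works: 3 values at 47 and 7 at 36 total 393; lower one of the high values by 6 (still ≥ 37) to hit 387.

3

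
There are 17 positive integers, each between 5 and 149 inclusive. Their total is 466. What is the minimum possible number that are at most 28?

Let j be the number exceeding 28. Then the total is ≥ 29·j + 5·(17 − j) = 85 + 24j.
So 24j ≤ 381 and j ≤ 15; hence at least 17 − 15 = 2 are ≤ 28.
Exactly 2 works: 2 values at 5 and 15 at 29 total 445; raise one of the low values by 21 (still ≤ 28) to hit 466.

2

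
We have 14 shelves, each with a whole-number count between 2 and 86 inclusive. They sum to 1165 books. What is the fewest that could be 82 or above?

Each value short of 82 is at most 81, costing at least 86 − 81 = 5 against the maximum total of 1204.
We can afford to lose at most 1204 − 1165 = 39, so at most ⌊39/5⌋ = 7 fall short, and at least 7 are ≥ 82.
Exactly 7 works: 7 values at 86 and 7 at 81 total 1169; lower one of the high values by 4 (still ≥ 82) to hit 1165.

7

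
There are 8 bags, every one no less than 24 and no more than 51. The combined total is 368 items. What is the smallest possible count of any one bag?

To make one bag as small as possible, make the other 7 as large as possible.
The other 7 can take up 7 × 51 = 357 ≥ 368 − 24, so one bag can sit at its floor of 24.
Achievable: one at 24 and the other 7 totalling 344, which fits since 7 × 24 ≤ 344 ≤ 7 × 51.

24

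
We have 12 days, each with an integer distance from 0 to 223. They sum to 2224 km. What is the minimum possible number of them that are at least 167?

Each value short of 167 is at most 166, costing at least 223 − 166 = 57 against the maximum total of 2676.
We can afford to lose at most 2676 − 2224 = 452, so at most ⌊452/57⌋ = 7 fall short, and at least 5 are ≥ 167.
Exactly 5 works: 5 values at 223 and 7 at 166 total 2277; lower one of the high values by 53 (still ≥ 167) to hit 2224.

5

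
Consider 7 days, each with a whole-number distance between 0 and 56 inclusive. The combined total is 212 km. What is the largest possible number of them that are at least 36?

5

If k of the values are ≥ 36, the total is ≥ 36k + 0(7 − k).
Setting 36k + 0(7 − k) ≤ 212 gives 36k ≤ 212, so k ≤ 5.
k = 5 is achieved by 5 values at 36 and 2 at 0, total 180; add 32 to one value (staying below 36) to reach 212.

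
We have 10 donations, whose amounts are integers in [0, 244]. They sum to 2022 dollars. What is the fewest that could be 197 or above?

Suppose at most 10 − j of them reach 197; then j values are ≤ 196 and the rest ≤ 244.
The total is then ≤ 196·j + 244·(10 − j) = 2440 − 48j. For this to be ≥ 2022 we need j ≤ 8, so at least 10 − 8 = 2 must reach 197.
Exactly 2 works: 2 values at 244 and 8 at 196 total 2056; lower one of the high values by 34 (still ≥ 197) to hit 2022.

2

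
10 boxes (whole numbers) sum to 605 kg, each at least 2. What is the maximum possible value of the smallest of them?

The 10 values sum to 605, so their minimum is at most ⌊605/10⌋ = 60.
Equality holds with 5 values of 60 and 5 values of 61.

60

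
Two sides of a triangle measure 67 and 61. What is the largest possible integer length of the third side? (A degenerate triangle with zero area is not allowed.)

127

The third side must be less than 67 + 61 = 128.
The largest integer below 128 is 127.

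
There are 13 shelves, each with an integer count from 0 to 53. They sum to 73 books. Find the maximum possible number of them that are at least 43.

1

Suppose k of them are at least 43. Those contribute at least 43 each and the other 13 − k at least 0 each.
So the total is at least 43k + 0(13 − k) = 0 + 43k. This must be ≤ 73, giving k ≤ 1.
k = 1 is achieved by 1 value at 43 and 12 at 0, total 43; add 30 to one value (staying below 43) to reach 73.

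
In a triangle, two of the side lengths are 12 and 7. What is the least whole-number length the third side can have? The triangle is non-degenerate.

The third side must exceed |12 − 7| = 5.
The smallest integer above 5 is 6.

6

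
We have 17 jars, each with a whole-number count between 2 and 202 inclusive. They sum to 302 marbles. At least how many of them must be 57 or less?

Let j be the number exceeding 57. Then the total is ≥ 58·j + 2·(17 − j) = 34 + 56j.
So 56j ≤ 268 and j ≤ 4; hence at least 17 − 4 = 13 are ≤ 57.
Exactly 13 works: 13 values at 2 and 4 at 58 total 258; raise one of the low values by 44 (still ≤ 57) to hit 302.

13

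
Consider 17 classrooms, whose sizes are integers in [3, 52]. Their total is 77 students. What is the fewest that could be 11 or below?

15

Let j be the number exceeding 11. Then the total is ≥ 12·j + 3·(17 − j) = 51 + 9j.
So 9j ≤ 26 and j ≤ 2; hence at least 17 − 2 = 15 are ≤ 11.
Exactly 15 works: 15 values at 3 and 2 at 12 total 69; raise one of the low values by 8 (still ≤ 11) to hit 77.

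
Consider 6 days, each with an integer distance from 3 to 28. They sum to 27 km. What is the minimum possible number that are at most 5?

Let j be the number exceeding 5. Then the total is ≥ 6·j + 3·(6 − j) = 18 + 3j.
So 3j ≤ 9 and j ≤ 3; hence at least 6 − 3 = 3 are ≤ 5.
Exactly 3 works: 3 values at 3 and 3 at 6 total 27.

3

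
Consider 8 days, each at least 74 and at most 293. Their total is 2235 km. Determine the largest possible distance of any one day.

Maximizing one value means minimizing the remaining 7.
The other 7 contribute at least 7 × 74 = 518, leaving at most 2235 − 518 = 1717.
But each day is capped at 293, so the maximum is 293.
Achievable: one at 293 and the other 7 totalling 1942, which fits since 7 × 74 ≤ 1942 ≤ 7 × 293.

293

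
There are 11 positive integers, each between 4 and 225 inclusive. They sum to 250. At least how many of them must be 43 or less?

Let j be the number exceeding 43. Then the total is ≥ 44·j + 4·(11 − j) = 44 + 40j.
So 40j ≤ 206 and j ≤ 5; hence at least 11 − 5 = 6 are ≤ 43.
Exactly 6 works: 6 values at 4 and 5 at 44 total 244; raise one of the low values by 6 (still ≤ 43) to hit 250.

6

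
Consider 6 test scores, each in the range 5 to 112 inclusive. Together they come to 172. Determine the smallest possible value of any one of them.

Minimizing one value means maximizing the remaining 5.
The other 5 can take up 5 × 112 = 560 ≥ 172 − 5, so one score can sit at its floor of 5.
Achievable: one at 5 and the other 5 totalling 167, which fits since 5 × 5 ≤ 167 ≤ 5 × 112.

5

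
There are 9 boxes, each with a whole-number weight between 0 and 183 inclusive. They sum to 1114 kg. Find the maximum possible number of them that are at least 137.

Suppose k of them are at least 137. Those contribute at least 137 each and the other 9 − k at least 0 each.
So the total is at least 137k + 0(9 − k) = 0 + 137k. This must be ≤ 1114, giving k ≤ 8.
k = 8 is achieved by 8 values at 137 and 1 at 0, total 1096; add 18 to one value (staying below 137) to reach 1114.

8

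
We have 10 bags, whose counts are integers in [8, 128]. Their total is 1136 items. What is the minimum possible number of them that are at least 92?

If only k of them are at least 92, the other 10 − k are at most 91, so the total is at most k·128 + (10 − k)·91.
This must reach 1136, so k·128 + (10 − k)·91 ≥ 1136, giving k ≥ 7.
Exactly 7 works: 7 values at 128 and 3 at 91 total 1169; lower one of the high values by 33 (still ≥ 92) to hit 1136.

7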